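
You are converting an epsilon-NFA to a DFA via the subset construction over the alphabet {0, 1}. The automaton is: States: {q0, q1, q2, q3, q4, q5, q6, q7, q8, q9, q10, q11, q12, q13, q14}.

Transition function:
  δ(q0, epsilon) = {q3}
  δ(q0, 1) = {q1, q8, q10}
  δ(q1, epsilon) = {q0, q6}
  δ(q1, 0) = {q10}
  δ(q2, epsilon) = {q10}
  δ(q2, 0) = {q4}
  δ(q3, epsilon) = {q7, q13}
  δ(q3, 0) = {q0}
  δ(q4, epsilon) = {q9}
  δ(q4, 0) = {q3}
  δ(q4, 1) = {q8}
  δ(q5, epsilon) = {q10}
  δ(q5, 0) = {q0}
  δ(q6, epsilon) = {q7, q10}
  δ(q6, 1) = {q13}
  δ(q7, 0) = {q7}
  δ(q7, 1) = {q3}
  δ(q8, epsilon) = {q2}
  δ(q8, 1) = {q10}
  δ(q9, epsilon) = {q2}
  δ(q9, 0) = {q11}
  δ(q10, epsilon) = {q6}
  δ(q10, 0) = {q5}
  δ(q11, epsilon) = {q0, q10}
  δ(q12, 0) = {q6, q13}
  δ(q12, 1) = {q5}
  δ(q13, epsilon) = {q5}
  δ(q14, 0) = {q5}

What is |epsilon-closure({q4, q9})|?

Start with {q4, q9}.
From q9 via epsilon: add q2.
From q2 via epsilon: add q10.
From q10 via epsilon: add q6.
From q6 via epsilon: add q7.
epsilon-closure = {q2, q4, q6, q7, q9, q10}, which has 6 states.

6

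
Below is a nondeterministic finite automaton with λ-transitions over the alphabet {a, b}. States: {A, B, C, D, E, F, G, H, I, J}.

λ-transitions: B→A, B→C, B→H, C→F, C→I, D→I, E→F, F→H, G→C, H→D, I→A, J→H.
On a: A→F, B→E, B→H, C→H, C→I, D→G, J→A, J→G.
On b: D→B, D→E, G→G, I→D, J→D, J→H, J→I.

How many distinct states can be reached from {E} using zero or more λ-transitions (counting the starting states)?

6

Start with {E}.
From E via λ: add F.
From F via λ: add H.
From H via λ: add D.
From D via λ: add I.
From I via λ: add A.
λ-closure = {A, D, E, F, H, I}, which has 6 states.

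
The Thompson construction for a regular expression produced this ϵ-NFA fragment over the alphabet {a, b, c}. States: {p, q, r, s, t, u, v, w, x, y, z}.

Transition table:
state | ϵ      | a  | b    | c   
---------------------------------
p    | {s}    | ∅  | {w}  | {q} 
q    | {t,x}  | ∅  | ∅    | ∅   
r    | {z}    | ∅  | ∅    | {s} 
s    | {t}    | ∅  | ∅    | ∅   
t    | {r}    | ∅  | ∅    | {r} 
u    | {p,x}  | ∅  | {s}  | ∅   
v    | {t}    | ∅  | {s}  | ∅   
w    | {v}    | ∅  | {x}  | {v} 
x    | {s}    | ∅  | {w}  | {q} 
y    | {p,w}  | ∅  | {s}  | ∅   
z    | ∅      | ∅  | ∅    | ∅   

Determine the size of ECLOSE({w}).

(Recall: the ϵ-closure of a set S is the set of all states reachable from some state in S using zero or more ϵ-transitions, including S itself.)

5

Start with {w}.
From w via ϵ: add v.
From v via ϵ: add t.
From t via ϵ: add r.
From r via ϵ: add z.
ϵ-closure = {r, t, v, w, z}, which has 5 states.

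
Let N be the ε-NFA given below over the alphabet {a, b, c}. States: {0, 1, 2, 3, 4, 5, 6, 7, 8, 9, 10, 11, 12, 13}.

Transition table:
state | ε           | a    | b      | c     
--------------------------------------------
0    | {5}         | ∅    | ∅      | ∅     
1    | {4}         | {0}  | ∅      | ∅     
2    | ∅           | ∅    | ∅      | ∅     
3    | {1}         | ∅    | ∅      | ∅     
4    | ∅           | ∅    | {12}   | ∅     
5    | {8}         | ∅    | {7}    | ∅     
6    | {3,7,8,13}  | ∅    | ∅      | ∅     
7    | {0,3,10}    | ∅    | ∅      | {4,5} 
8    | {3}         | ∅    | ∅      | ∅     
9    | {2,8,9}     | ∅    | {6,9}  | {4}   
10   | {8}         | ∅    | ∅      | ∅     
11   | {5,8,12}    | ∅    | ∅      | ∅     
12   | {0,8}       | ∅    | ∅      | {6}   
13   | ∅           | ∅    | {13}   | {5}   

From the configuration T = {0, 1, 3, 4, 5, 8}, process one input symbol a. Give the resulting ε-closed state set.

1 on a → {0}.
No a-transition from 0, 3, 4, 5, 8.
Union after reading a: {0}.
Now take the ε-closure:
From 0 via ε: add 5.
From 5 via ε: add 8.
From 8 via ε: add 3.
From 3 via ε: add 1.
From 1 via ε: add 4.
No new states can be added; the closed set is {0, 1, 3, 4, 5, 8}.

{0, 1, 3, 4, 5, 8}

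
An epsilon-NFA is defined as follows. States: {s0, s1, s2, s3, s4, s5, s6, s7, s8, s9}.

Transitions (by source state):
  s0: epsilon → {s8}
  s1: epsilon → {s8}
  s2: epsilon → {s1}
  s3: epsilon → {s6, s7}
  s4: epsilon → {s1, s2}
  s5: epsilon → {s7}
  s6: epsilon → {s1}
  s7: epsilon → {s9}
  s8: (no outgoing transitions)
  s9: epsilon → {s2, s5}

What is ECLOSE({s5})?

{s1, s2, s5, s7, s8, s9}

Start with {s5}.
From s5 via epsilon: add s7.
From s7 via epsilon: add s9.
From s9 via epsilon: add s2.
From s2 via epsilon: add s1.
From s1 via epsilon: add s8.
No new states can be added; the closed set is {s1, s2, s5, s7, s8, s9}.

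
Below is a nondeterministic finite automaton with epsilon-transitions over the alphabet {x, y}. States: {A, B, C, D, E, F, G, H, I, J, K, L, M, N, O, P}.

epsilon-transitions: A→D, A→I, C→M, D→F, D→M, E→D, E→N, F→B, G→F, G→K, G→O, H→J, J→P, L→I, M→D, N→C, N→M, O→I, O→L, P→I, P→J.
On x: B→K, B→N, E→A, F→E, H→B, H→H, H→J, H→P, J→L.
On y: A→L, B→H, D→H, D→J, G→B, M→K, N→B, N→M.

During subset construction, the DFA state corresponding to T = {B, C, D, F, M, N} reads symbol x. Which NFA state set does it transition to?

{B, C, D, E, F, K, M, N}

B on x → {K, N}.
F on x → {E}.
No x-transition from C, D, M, N.
Union after reading x: {E, K, N}.
Now take the epsilon-closure:
From E via epsilon: add D.
From N via epsilon: add C, M.
From D via epsilon: add F.
From F via epsilon: add B.
No new states can be added; the closed set is {B, C, D, E, F, K, M, N}.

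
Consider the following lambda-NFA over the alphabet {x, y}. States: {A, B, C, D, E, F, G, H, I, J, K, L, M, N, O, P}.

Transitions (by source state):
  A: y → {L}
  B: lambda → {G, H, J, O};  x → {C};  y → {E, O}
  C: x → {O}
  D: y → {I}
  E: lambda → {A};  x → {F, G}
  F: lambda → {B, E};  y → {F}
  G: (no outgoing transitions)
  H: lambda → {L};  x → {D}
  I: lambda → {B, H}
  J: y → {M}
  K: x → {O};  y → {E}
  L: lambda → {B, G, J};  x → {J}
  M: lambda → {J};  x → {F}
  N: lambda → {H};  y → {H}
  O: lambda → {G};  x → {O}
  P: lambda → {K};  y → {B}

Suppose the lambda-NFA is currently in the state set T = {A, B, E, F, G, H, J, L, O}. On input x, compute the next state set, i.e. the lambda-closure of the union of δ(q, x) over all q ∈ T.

B on x → {C}.
E on x → {F, G}.
H on x → {D}.
L on x → {J}.
O on x → {O}.
No x-transition from A, F, G, J.
Union after reading x: {C, D, F, G, J, O}.
Now take the lambda-closure:
From F via lambda: add B, E.
From B via lambda: add H.
From E via lambda: add A.
From H via lambda: add L.
No new states can be added; the closed set is {A, B, C, D, E, F, G, H, J, L, O}.

{A, B, C, D, E, F, G, H, J, L, O}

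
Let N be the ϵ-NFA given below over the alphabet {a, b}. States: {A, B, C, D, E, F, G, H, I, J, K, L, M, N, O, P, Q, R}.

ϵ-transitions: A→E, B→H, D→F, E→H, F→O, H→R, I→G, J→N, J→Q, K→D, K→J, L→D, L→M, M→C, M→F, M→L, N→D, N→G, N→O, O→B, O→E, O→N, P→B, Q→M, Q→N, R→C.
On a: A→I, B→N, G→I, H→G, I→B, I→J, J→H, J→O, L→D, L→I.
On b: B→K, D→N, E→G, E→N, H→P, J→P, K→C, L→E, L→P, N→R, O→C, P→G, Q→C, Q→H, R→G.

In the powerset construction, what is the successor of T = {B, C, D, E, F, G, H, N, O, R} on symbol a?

B on a → {N}.
G on a → {I}.
H on a → {G}.
No a-transition from C, D, E, F, N, O, R.
Union after reading a: {G, I, N}.
Now take the ϵ-closure:
From N via ϵ: add D, O.
From D via ϵ: add F.
From O via ϵ: add B, E.
From B via ϵ: add H.
From H via ϵ: add R.
From R via ϵ: add C.
No new states can be added; the closed set is {B, C, D, E, F, G, H, I, N, O, R}.

{B, C, D, E, F, G, H, I, N, O, R}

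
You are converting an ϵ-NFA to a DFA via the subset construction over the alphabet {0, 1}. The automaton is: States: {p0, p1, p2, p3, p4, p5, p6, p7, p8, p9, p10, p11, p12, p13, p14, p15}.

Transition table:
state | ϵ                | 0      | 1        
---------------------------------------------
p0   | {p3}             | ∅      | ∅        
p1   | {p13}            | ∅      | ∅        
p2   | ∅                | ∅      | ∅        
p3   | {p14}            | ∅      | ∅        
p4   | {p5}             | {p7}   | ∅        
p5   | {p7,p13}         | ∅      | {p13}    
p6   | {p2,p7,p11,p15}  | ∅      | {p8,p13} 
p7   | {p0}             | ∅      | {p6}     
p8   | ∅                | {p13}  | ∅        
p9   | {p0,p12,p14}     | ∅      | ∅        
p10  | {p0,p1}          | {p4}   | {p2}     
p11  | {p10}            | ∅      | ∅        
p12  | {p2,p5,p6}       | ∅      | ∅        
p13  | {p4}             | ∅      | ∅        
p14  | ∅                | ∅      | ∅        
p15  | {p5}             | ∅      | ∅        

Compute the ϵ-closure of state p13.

Start with {p13}.
From p13 via ϵ: add p4.
From p4 via ϵ: add p5.
From p5 via ϵ: add p7.
From p7 via ϵ: add p0.
From p0 via ϵ: add p3.
From p3 via ϵ: add p14.
No new states can be added; the closed set is {p0, p3, p4, p5, p7, p13, p14}.

{p0, p3, p4, p5, p7, p13, p14}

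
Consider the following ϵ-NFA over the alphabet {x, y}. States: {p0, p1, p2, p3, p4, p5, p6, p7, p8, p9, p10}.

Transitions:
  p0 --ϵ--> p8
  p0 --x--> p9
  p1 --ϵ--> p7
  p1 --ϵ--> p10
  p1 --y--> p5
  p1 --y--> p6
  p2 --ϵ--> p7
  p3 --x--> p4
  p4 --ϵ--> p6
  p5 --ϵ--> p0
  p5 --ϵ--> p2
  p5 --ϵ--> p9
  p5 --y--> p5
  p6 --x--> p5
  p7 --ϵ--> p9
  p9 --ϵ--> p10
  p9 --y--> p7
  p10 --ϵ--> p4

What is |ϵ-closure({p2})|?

6

Start with {p2}.
From p2 via ϵ: add p7.
From p7 via ϵ: add p9.
From p9 via ϵ: add p10.
From p10 via ϵ: add p4.
From p4 via ϵ: add p6.
ϵ-closure = {p2, p4, p6, p7, p9, p10}, which has 6 states.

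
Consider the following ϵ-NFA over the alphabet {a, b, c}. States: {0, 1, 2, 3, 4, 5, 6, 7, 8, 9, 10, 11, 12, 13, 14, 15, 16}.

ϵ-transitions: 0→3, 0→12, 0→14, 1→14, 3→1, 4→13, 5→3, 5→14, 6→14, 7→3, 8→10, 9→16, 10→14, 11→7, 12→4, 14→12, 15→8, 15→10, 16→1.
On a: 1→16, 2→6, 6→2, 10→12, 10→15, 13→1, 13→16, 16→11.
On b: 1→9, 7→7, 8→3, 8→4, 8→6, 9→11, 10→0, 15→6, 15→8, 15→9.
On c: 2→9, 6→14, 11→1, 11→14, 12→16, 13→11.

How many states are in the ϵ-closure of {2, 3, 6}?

8

Start with {2, 3, 6}.
From 3 via ϵ: add 1.
From 6 via ϵ: add 14.
From 14 via ϵ: add 12.
From 12 via ϵ: add 4.
From 4 via ϵ: add 13.
ϵ-closure = {1, 2, 3, 4, 6, 12, 13, 14}, which has 8 states.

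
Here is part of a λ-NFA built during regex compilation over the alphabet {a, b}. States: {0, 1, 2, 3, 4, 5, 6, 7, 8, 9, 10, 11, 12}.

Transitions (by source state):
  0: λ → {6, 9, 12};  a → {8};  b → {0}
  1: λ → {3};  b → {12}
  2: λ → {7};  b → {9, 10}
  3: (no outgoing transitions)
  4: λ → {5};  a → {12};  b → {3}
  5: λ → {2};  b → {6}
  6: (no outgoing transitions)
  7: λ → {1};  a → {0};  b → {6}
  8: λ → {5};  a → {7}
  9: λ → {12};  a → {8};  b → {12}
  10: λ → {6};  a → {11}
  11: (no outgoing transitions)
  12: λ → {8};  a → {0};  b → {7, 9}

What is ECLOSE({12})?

Start with {12}.
From 12 via λ: add 8.
From 8 via λ: add 5.
From 5 via λ: add 2.
From 2 via λ: add 7.
From 7 via λ: add 1.
From 1 via λ: add 3.
No new states can be added; the closed set is {1, 2, 3, 5, 7, 8, 12}.

{1, 2, 3, 5, 7, 8, 12}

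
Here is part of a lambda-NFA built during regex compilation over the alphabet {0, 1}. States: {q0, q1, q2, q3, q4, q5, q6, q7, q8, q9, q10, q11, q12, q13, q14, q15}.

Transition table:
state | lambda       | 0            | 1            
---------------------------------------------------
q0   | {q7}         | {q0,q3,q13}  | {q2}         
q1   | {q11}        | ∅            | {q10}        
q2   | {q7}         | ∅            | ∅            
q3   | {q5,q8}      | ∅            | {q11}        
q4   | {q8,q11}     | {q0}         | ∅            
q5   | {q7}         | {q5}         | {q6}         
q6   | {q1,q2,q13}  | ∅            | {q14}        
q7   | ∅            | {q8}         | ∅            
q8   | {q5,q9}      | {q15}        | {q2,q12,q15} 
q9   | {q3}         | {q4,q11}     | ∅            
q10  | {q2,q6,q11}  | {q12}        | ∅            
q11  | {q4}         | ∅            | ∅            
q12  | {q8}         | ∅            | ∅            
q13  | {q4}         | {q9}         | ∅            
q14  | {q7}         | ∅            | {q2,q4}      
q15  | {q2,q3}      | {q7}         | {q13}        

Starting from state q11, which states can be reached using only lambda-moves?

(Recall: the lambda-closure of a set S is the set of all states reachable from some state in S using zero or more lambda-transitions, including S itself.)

Start with {q11}.
From q11 via lambda: add q4.
From q4 via lambda: add q8.
From q8 via lambda: add q5, q9.
From q5 via lambda: add q7.
From q9 via lambda: add q3.
No new states can be added; the closed set is {q3, q4, q5, q7, q8, q9, q11}.

{q3, q4, q5, q7, q8, q9, q11}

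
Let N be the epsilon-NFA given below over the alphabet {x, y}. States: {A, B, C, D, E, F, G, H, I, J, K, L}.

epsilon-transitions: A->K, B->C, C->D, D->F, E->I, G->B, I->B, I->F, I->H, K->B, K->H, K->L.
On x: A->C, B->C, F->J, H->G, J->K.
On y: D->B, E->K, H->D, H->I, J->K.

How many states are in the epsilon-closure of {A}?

Start with {A}.
From A via epsilon: add K.
From K via epsilon: add B, H, L.
From B via epsilon: add C.
From C via epsilon: add D.
From D via epsilon: add F.
epsilon-closure = {A, B, C, D, F, H, K, L}, which has 8 states.

8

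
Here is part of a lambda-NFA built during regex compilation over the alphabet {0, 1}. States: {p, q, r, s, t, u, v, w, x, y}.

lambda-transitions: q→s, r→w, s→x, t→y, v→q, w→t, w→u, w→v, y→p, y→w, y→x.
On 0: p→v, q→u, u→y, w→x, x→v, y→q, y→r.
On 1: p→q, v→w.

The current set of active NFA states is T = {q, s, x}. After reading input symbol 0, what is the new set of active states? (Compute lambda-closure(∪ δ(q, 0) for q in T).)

{q, s, u, v, x}

q on 0 → {u}.
x on 0 → {v}.
No 0-transition from s.
Union after reading 0: {u, v}.
Now take the lambda-closure:
From v via lambda: add q.
From q via lambda: add s.
From s via lambda: add x.
No new states can be added; the closed set is {q, s, u, v, x}.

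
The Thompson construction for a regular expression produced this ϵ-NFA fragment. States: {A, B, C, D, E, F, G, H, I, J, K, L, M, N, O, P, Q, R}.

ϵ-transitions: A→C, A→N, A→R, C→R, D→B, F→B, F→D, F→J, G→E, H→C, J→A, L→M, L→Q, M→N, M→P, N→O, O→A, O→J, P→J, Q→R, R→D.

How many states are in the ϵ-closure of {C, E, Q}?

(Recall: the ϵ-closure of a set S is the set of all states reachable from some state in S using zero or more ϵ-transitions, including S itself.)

Start with {C, E, Q}.
From C via ϵ: add R.
From R via ϵ: add D.
From D via ϵ: add B.
ϵ-closure = {B, C, D, E, Q, R}, which has 6 states.

6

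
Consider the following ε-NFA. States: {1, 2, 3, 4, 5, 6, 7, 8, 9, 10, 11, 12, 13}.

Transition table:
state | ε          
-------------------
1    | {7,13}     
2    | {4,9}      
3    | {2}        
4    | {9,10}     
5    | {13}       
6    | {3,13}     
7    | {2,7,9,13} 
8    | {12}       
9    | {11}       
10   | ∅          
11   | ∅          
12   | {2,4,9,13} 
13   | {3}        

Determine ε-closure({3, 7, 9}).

Start with {3, 7, 9}.
From 3 via ε: add 2.
From 7 via ε: add 13.
From 9 via ε: add 11.
From 2 via ε: add 4.
From 4 via ε: add 10.
No new states can be added; the closed set is {2, 3, 4, 7, 9, 10, 11, 13}.

{2, 3, 4, 7, 9, 10, 11, 13}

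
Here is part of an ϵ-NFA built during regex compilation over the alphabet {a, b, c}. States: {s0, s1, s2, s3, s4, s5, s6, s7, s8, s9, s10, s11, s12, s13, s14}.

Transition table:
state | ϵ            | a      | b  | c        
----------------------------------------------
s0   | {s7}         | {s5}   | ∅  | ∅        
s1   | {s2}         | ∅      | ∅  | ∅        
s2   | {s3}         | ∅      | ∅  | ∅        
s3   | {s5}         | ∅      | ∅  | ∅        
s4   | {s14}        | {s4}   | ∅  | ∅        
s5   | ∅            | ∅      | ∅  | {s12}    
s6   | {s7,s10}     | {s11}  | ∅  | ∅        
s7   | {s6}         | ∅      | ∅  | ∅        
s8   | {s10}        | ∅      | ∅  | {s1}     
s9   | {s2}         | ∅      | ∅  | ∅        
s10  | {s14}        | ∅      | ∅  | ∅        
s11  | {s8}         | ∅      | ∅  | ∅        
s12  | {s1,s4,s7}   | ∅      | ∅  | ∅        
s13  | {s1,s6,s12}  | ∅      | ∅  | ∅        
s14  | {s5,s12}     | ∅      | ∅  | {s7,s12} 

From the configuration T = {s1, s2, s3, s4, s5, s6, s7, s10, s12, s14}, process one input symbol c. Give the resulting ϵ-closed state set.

s5 on c → {s12}.
s14 on c → {s7, s12}.
No c-transition from s1, s2, s3, s4, s6, s7, s10, s12.
Union after reading c: {s7, s12}.
Now take the ϵ-closure:
From s7 via ϵ: add s6.
From s12 via ϵ: add s1, s4.
From s1 via ϵ: add s2.
From s4 via ϵ: add s14.
From s6 via ϵ: add s10.
From s2 via ϵ: add s3.
From s14 via ϵ: add s5.
No new states can be added; the closed set is {s1, s2, s3, s4, s5, s6, s7, s10, s12, s14}.

{s1, s2, s3, s4, s5, s6, s7, s10, s12, s14}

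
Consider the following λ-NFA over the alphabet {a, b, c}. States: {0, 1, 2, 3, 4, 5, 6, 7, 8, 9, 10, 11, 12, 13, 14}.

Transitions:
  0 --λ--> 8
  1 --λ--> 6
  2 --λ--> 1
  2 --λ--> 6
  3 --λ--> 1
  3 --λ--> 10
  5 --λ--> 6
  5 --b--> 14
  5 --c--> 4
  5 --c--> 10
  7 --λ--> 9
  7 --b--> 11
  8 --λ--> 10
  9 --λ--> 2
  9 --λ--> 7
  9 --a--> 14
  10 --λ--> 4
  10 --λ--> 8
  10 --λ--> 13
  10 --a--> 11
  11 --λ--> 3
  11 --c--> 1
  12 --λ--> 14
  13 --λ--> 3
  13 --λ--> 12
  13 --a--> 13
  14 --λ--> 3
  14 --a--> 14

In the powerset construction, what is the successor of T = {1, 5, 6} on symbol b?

{1, 3, 4, 6, 8, 10, 12, 13, 14}

5 on b → {14}.
No b-transition from 1, 6.
Union after reading b: {14}.
Now take the λ-closure:
From 14 via λ: add 3.
From 3 via λ: add 1, 10.
From 1 via λ: add 6.
From 10 via λ: add 4, 8, 13.
From 13 via λ: add 12.
No new states can be added; the closed set is {1, 3, 4, 6, 8, 10, 12, 13, 14}.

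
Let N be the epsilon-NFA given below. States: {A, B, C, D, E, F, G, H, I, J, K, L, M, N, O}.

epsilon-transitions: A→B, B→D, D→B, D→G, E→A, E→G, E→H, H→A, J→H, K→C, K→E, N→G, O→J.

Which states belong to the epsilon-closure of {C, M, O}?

{A, B, C, D, G, H, J, M, O}

Start with {C, M, O}.
From O via epsilon: add J.
From J via epsilon: add H.
From H via epsilon: add A.
From A via epsilon: add B.
From B via epsilon: add D.
From D via epsilon: add G.
No new states can be added; the closed set is {A, B, C, D, G, H, J, M, O}.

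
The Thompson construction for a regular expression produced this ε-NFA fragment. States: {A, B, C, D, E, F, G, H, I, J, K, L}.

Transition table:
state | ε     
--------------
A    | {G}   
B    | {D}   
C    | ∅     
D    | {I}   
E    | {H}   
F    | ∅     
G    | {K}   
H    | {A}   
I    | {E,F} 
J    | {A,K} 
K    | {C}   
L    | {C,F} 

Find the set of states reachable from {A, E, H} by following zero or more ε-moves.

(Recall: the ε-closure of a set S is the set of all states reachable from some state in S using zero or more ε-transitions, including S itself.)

Start with {A, E, H}.
From A via ε: add G.
From G via ε: add K.
From K via ε: add C.
No new states can be added; the closed set is {A, C, E, G, H, K}.

{A, C, E, G, H, K}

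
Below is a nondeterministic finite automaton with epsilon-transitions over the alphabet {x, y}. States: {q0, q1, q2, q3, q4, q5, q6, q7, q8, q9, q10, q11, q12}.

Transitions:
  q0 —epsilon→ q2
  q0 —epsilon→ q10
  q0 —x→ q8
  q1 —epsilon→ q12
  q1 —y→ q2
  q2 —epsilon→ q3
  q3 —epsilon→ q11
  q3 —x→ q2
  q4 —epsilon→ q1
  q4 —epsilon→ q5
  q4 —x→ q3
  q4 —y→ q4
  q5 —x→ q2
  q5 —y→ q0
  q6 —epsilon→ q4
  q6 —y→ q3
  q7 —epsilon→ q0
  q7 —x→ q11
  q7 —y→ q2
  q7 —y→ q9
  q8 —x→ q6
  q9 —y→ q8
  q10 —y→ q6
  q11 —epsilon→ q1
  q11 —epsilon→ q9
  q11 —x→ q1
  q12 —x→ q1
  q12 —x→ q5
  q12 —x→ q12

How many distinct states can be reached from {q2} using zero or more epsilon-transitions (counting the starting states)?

6

Start with {q2}.
From q2 via epsilon: add q3.
From q3 via epsilon: add q11.
From q11 via epsilon: add q1, q9.
From q1 via epsilon: add q12.
epsilon-closure = {q1, q2, q3, q9, q11, q12}, which has 6 states.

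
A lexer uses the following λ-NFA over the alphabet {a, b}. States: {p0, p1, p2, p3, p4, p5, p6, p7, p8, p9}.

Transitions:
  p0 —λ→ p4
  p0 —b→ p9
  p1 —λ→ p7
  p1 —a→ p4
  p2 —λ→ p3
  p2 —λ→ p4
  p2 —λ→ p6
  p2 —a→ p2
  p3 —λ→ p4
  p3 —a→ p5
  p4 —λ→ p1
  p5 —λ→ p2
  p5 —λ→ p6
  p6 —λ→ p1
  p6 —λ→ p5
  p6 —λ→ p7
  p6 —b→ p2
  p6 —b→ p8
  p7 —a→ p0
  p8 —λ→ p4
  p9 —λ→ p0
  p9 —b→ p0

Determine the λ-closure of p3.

Start with {p3}.
From p3 via λ: add p4.
From p4 via λ: add p1.
From p1 via λ: add p7.
No new states can be added; the closed set is {p1, p3, p4, p7}.

{p1, p3, p4, p7}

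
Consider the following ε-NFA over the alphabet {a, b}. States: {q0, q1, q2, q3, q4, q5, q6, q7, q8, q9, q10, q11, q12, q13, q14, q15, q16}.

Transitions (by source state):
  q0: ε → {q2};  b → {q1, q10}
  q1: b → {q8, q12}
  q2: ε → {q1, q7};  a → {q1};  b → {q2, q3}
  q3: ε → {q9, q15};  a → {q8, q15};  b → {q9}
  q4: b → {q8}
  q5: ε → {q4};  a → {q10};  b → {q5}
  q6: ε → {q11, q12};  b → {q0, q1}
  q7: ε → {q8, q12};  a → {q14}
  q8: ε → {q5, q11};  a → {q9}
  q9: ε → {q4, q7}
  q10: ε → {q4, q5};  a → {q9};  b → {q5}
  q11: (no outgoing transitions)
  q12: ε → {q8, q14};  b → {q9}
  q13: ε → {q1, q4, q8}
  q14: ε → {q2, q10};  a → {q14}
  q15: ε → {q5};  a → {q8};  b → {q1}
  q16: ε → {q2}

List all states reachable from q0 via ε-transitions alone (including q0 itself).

{q0, q1, q2, q4, q5, q7, q8, q10, q11, q12, q14}

Start with {q0}.
From q0 via ε: add q2.
From q2 via ε: add q1, q7.
From q7 via ε: add q8, q12.
From q8 via ε: add q5, q11.
From q12 via ε: add q14.
From q5 via ε: add q4.
From q14 via ε: add q10.
No new states can be added; the closed set is {q0, q1, q2, q4, q5, q7, q8, q10, q11, q12, q14}.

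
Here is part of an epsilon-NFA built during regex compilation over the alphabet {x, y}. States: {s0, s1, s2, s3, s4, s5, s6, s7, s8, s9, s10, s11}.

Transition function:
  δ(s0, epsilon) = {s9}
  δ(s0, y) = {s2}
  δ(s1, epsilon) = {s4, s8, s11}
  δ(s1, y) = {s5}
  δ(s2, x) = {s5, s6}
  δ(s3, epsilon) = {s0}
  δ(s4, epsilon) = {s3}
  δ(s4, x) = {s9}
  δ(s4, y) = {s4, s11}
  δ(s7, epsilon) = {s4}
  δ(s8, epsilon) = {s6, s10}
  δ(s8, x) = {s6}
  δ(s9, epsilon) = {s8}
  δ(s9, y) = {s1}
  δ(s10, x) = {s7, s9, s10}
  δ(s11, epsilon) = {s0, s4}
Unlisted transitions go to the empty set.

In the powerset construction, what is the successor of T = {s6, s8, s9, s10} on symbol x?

{s0, s3, s4, s6, s7, s8, s9, s10}

s8 on x → {s6}.
s10 on x → {s7, s9, s10}.
No x-transition from s6, s9.
Union after reading x: {s6, s7, s9, s10}.
Now take the epsilon-closure:
From s7 via epsilon: add s4.
From s9 via epsilon: add s8.
From s4 via epsilon: add s3.
From s3 via epsilon: add s0.
No new states can be added; the closed set is {s0, s3, s4, s6, s7, s8, s9, s10}.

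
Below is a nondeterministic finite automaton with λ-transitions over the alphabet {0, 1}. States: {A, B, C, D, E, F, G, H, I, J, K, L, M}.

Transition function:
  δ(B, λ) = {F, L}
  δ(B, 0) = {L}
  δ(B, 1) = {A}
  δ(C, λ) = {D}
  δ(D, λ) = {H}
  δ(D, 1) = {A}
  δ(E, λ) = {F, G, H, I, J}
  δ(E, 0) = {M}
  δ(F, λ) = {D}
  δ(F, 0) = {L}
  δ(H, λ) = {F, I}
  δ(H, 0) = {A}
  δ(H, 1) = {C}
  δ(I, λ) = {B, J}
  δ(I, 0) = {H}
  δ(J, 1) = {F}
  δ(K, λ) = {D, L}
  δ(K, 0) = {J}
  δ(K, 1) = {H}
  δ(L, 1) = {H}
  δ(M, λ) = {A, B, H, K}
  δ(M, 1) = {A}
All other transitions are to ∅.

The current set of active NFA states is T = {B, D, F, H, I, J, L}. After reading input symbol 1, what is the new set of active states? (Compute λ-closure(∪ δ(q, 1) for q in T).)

B on 1 → {A}.
D on 1 → {A}.
H on 1 → {C}.
J on 1 → {F}.
L on 1 → {H}.
No 1-transition from F, I.
Union after reading 1: {A, C, F, H}.
Now take the λ-closure:
From C via λ: add D.
From H via λ: add I.
From I via λ: add B, J.
From B via λ: add L.
No new states can be added; the closed set is {A, B, C, D, F, H, I, J, L}.

{A, B, C, D, F, H, I, J, L}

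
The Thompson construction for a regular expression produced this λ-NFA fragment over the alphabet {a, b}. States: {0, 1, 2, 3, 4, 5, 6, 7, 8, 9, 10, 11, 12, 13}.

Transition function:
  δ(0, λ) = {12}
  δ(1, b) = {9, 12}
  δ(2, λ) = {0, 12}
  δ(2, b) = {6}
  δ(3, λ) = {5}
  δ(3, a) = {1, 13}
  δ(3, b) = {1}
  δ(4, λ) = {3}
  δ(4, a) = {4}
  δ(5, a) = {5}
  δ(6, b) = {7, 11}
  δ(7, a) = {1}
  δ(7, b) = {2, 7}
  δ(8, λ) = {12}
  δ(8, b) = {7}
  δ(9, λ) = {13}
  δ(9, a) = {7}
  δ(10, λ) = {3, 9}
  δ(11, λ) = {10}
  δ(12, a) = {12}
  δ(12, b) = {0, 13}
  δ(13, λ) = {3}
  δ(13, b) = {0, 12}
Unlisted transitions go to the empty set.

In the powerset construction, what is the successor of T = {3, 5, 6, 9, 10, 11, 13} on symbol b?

3 on b → {1}.
6 on b → {7, 11}.
13 on b → {0, 12}.
No b-transition from 5, 9, 10, 11.
Union after reading b: {0, 1, 7, 11, 12}.
Now take the λ-closure:
From 11 via λ: add 10.
From 10 via λ: add 3, 9.
From 3 via λ: add 5.
From 9 via λ: add 13.
No new states can be added; the closed set is {0, 1, 3, 5, 7, 9, 10, 11, 12, 13}.

{0, 1, 3, 5, 7, 9, 10, 11, 12, 13}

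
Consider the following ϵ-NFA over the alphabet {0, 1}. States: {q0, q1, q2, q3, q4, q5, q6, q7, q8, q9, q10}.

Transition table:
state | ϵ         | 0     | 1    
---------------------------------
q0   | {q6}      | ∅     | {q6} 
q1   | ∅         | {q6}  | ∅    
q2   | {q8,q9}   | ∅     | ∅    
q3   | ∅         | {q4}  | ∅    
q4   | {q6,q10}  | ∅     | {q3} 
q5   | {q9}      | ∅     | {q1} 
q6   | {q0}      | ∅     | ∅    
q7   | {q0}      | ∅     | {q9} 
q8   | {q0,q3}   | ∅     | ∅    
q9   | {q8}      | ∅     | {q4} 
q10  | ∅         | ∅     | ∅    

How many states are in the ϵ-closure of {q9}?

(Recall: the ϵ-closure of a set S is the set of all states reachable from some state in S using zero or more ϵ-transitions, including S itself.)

Start with {q9}.
From q9 via ϵ: add q8.
From q8 via ϵ: add q0, q3.
From q0 via ϵ: add q6.
ϵ-closure = {q0, q3, q6, q8, q9}, which has 5 states.

5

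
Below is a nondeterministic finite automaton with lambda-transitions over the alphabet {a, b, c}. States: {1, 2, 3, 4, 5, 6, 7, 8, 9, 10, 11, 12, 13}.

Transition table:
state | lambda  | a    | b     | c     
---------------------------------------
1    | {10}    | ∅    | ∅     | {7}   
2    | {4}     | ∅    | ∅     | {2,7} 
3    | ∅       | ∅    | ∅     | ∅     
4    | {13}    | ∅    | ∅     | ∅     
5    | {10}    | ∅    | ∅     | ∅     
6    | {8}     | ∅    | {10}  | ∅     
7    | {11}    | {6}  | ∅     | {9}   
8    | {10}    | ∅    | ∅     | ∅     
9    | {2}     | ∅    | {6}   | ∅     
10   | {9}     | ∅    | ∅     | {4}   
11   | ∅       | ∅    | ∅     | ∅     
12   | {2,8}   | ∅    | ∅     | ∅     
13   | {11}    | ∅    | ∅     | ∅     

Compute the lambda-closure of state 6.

Start with {6}.
From 6 via lambda: add 8.
From 8 via lambda: add 10.
From 10 via lambda: add 9.
From 9 via lambda: add 2.
From 2 via lambda: add 4.
From 4 via lambda: add 13.
From 13 via lambda: add 11.
No new states can be added; the closed set is {2, 4, 6, 8, 9, 10, 11, 13}.

{2, 4, 6, 8, 9, 10, 11, 13}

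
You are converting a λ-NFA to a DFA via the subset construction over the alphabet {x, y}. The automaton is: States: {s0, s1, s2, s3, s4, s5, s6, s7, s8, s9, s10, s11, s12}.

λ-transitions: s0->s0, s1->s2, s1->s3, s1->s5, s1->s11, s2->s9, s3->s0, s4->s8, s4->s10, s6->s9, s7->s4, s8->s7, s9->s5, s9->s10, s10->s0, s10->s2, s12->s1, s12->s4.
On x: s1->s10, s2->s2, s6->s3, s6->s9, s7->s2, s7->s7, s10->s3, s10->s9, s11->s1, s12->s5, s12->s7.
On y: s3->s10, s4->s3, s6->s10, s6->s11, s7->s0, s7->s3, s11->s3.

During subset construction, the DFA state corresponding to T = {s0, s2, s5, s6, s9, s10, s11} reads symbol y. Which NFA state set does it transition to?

s6 on y → {s10, s11}.
s11 on y → {s3}.
No y-transition from s0, s2, s5, s9, s10.
Union after reading y: {s3, s10, s11}.
Now take the λ-closure:
From s3 via λ: add s0.
From s10 via λ: add s2.
From s2 via λ: add s9.
From s9 via λ: add s5.
No new states can be added; the closed set is {s0, s2, s3, s5, s9, s10, s11}.

{s0, s2, s3, s5, s9, s10, s11}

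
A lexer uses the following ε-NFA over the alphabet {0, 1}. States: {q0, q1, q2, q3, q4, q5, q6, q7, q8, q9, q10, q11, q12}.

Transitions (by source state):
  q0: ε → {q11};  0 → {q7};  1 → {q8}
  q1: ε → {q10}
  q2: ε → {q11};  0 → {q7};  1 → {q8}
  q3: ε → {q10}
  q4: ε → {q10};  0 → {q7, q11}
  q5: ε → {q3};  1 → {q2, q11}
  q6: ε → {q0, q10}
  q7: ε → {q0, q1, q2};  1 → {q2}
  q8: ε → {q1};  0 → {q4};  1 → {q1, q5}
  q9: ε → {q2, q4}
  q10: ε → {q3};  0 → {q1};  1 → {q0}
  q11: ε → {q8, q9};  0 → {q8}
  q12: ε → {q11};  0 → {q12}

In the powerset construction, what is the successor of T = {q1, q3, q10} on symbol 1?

{q0, q1, q2, q3, q4, q8, q9, q10, q11}

q10 on 1 → {q0}.
No 1-transition from q1, q3.
Union after reading 1: {q0}.
Now take the ε-closure:
From q0 via ε: add q11.
From q11 via ε: add q8, q9.
From q8 via ε: add q1.
From q9 via ε: add q2, q4.
From q1 via ε: add q10.
From q10 via ε: add q3.
No new states can be added; the closed set is {q0, q1, q2, q3, q4, q8, q9, q10, q11}.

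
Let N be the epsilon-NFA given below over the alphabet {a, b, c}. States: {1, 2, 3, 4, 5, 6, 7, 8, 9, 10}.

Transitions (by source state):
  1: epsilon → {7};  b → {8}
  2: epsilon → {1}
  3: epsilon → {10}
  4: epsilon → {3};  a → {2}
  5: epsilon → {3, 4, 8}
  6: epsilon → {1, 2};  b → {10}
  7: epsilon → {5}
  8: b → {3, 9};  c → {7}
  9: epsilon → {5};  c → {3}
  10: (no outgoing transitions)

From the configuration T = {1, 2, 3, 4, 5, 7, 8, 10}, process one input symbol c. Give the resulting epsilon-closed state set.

{3, 4, 5, 7, 8, 10}

8 on c → {7}.
No c-transition from 1, 2, 3, 4, 5, 7, 10.
Union after reading c: {7}.
Now take the epsilon-closure:
From 7 via epsilon: add 5.
From 5 via epsilon: add 3, 4, 8.
From 3 via epsilon: add 10.
No new states can be added; the closed set is {3, 4, 5, 7, 8, 10}.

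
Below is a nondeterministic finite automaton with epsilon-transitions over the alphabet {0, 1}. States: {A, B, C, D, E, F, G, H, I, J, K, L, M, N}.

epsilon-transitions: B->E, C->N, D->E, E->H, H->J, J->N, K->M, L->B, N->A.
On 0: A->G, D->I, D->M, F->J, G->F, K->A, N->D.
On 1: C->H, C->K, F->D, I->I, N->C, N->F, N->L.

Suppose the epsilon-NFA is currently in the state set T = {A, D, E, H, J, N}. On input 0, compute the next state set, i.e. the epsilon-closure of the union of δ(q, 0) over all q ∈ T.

A on 0 → {G}.
D on 0 → {I, M}.
N on 0 → {D}.
No 0-transition from E, H, J.
Union after reading 0: {D, G, I, M}.
Now take the epsilon-closure:
From D via epsilon: add E.
From E via epsilon: add H.
From H via epsilon: add J.
From J via epsilon: add N.
From N via epsilon: add A.
No new states can be added; the closed set is {A, D, E, G, H, I, J, M, N}.

{A, D, E, G, H, I, J, M, N}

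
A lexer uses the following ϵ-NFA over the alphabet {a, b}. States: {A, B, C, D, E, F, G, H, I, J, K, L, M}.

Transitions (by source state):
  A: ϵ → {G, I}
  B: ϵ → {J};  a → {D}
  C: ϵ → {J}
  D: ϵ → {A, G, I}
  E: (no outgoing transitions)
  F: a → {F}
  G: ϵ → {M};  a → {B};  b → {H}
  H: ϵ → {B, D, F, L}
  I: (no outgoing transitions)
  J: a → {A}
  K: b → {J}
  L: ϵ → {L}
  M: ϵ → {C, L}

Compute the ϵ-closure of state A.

Start with {A}.
From A via ϵ: add G, I.
From G via ϵ: add M.
From M via ϵ: add C, L.
From C via ϵ: add J.
No new states can be added; the closed set is {A, C, G, I, J, L, M}.

{A, C, G, I, J, L, M}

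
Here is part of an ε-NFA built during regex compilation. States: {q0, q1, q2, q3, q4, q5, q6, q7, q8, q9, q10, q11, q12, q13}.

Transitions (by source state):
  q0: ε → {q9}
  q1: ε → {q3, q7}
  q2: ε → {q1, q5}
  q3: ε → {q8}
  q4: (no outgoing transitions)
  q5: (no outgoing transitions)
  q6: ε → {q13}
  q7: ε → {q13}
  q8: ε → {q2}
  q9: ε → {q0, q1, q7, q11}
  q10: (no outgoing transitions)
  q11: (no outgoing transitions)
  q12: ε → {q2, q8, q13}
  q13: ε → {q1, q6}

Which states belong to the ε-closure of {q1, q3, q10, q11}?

{q1, q2, q3, q5, q6, q7, q8, q10, q11, q13}

Start with {q1, q3, q10, q11}.
From q1 via ε: add q7.
From q3 via ε: add q8.
From q7 via ε: add q13.
From q8 via ε: add q2.
From q2 via ε: add q5.
From q13 via ε: add q6.
No new states can be added; the closed set is {q1, q2, q3, q5, q6, q7, q8, q10, q11, q13}.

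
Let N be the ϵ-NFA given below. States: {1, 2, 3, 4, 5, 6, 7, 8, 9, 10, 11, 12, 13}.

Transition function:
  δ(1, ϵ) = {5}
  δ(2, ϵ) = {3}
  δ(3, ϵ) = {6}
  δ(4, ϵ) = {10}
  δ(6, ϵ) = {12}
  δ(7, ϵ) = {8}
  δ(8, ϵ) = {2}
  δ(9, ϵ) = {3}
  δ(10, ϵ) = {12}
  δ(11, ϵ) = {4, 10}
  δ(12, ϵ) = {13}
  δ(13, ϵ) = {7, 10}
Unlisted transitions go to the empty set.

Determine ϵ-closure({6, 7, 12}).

{2, 3, 6, 7, 8, 10, 12, 13}

Start with {6, 7, 12}.
From 7 via ϵ: add 8.
From 12 via ϵ: add 13.
From 8 via ϵ: add 2.
From 13 via ϵ: add 10.
From 2 via ϵ: add 3.
No new states can be added; the closed set is {2, 3, 6, 7, 8, 10, 12, 13}.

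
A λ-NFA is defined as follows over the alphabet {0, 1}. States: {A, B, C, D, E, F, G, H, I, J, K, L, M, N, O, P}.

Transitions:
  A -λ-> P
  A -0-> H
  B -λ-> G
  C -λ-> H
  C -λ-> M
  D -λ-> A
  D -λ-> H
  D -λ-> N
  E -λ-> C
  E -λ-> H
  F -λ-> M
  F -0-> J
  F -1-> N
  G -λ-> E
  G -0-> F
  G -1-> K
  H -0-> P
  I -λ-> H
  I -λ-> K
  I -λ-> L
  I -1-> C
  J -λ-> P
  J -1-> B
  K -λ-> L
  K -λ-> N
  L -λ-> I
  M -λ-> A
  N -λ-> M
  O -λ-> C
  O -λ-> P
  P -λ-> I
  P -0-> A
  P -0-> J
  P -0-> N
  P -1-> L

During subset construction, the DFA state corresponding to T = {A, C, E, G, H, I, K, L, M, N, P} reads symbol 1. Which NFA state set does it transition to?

{A, C, H, I, K, L, M, N, P}

G on 1 → {K}.
I on 1 → {C}.
P on 1 → {L}.
No 1-transition from A, C, E, H, K, L, M, N.
Union after reading 1: {C, K, L}.
Now take the λ-closure:
From C via λ: add H, M.
From K via λ: add N.
From L via λ: add I.
From M via λ: add A.
From A via λ: add P.
No new states can be added; the closed set is {A, C, H, I, K, L, M, N, P}.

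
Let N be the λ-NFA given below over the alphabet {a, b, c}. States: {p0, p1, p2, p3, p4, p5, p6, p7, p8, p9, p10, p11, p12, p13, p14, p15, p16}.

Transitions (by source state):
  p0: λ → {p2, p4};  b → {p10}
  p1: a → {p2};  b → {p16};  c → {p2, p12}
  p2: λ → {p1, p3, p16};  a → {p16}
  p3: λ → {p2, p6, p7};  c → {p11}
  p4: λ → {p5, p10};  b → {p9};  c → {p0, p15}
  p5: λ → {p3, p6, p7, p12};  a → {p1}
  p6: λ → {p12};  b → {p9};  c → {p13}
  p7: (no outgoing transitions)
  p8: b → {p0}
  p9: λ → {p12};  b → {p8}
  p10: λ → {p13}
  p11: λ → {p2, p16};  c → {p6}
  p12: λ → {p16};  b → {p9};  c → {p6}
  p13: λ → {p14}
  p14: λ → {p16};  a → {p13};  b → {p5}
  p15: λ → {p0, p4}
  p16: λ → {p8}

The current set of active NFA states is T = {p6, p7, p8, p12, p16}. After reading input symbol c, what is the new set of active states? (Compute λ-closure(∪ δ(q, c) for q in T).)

p6 on c → {p13}.
p12 on c → {p6}.
No c-transition from p7, p8, p16.
Union after reading c: {p6, p13}.
Now take the λ-closure:
From p6 via λ: add p12.
From p13 via λ: add p14.
From p12 via λ: add p16.
From p16 via λ: add p8.
No new states can be added; the closed set is {p6, p8, p12, p13, p14, p16}.

{p6, p8, p12, p13, p14, p16}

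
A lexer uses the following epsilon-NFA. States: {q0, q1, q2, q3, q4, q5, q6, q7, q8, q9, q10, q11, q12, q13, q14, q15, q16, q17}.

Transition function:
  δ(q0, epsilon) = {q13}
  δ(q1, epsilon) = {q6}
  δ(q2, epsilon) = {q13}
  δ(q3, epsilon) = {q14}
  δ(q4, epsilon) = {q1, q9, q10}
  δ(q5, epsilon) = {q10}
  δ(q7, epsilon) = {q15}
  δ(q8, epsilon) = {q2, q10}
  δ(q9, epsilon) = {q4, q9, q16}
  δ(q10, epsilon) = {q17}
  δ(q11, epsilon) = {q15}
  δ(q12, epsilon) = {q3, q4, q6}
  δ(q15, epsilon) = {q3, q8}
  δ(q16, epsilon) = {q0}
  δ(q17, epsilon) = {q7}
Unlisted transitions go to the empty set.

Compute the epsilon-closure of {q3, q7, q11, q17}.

{q2, q3, q7, q8, q10, q11, q13, q14, q15, q17}

Start with {q3, q7, q11, q17}.
From q3 via epsilon: add q14.
From q7 via epsilon: add q15.
From q15 via epsilon: add q8.
From q8 via epsilon: add q2, q10.
From q2 via epsilon: add q13.
No new states can be added; the closed set is {q2, q3, q7, q8, q10, q11, q13, q14, q15, q17}.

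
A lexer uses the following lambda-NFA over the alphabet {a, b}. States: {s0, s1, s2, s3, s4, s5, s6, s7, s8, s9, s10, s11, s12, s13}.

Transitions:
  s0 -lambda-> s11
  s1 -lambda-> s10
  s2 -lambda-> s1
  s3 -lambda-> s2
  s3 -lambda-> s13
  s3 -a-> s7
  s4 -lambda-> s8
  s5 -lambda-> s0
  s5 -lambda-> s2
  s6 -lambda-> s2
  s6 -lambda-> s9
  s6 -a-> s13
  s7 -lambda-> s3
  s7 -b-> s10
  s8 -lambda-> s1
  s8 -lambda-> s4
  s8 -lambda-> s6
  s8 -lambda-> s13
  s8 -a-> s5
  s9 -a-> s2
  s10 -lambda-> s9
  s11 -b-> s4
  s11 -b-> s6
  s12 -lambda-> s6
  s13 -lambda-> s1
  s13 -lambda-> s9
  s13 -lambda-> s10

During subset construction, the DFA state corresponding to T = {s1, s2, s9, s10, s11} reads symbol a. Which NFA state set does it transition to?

{s1, s2, s9, s10}

s9 on a → {s2}.
No a-transition from s1, s2, s10, s11.
Union after reading a: {s2}.
Now take the lambda-closure:
From s2 via lambda: add s1.
From s1 via lambda: add s10.
From s10 via lambda: add s9.
No new states can be added; the closed set is {s1, s2, s9, s10}.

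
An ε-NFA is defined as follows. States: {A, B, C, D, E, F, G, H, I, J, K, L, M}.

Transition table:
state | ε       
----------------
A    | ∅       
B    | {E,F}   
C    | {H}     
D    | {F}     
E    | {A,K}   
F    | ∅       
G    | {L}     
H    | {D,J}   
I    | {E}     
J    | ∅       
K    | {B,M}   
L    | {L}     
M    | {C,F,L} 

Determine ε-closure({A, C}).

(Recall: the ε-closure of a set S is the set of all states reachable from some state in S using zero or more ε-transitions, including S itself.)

Start with {A, C}.
From C via ε: add H.
From H via ε: add D, J.
From D via ε: add F.
No new states can be added; the closed set is {A, C, D, F, H, J}.

{A, C, D, F, H, J}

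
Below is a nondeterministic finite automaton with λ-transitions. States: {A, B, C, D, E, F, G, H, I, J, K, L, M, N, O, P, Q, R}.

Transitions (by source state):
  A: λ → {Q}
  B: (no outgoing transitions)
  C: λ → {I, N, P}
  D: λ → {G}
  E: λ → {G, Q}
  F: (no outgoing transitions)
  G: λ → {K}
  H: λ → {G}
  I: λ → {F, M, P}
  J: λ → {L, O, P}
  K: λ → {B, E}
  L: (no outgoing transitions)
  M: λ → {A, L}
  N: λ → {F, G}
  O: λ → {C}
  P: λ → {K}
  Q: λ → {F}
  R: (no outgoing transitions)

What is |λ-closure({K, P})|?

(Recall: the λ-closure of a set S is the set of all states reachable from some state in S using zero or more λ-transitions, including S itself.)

7

Start with {K, P}.
From K via λ: add B, E.
From E via λ: add G, Q.
From Q via λ: add F.
λ-closure = {B, E, F, G, K, P, Q}, which has 7 states.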